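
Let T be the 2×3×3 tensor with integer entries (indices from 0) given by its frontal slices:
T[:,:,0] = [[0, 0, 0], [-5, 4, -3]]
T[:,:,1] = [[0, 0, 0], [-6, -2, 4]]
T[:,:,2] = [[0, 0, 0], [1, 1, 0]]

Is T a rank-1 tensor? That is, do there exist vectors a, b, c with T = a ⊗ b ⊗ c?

No

The mode-3 unfolding of T (rows indexed by k, columns by (i,j) = (0,0), (0,1), (0,2), (1,0), (1,1), (1,2)) is [[0, 0, 0, -5, 4, -3], [0, 0, 0, -6, -2, 4], [0, 0, 0, 1, 1, 0]].
There the 3×3 minor on rows k ∈ {0, 1, 2}, columns (i,j) ∈ {(1,0), (1,1), (1,2)} is det [[-5, 4, -3], [-6, -2, 4], [1, 1, 0]] = 48 ≠ 0, so this unfolding has rank ≥ 3; CP rank is at least every unfolding rank, so rank(T) ≥ 3.
In particular rank(T) ≥ 3 > 1, so T is not rank-1.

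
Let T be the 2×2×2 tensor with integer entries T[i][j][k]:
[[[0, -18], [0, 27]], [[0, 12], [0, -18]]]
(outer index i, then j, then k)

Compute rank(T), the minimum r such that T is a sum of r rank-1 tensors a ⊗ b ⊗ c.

Lower bound: T ≠ 0 (e.g. T[0,0,1] = -18), so rank(T) ≥ 1.
Upper bound: if T = a ⊗ b ⊗ c then every fibre of T is a multiple of the corresponding factor, so read the factors off the fibres through the nonzero entry T[0,0,1] = -18.
The mode-1 fibre T[:,0,1] = [-18, 12] gives a = (3, -2) (primitive direction); the mode-2 fibre T[0,:,1] = [-18, 27] gives b = (2, -3); then c[k] = T[0,0,k] / (a[0]·b[0]) = [0, -18] / 6 = (0, -3).
Expanding (3, -2) ⊗ (2, -3) ⊗ (0, -3) reproduces all 8 entries of T, so T = (3, -2) ⊗ (2, -3) ⊗ (0, -3) and rank(T) ≤ 1.
These bounds meet, so rank(T) = 1.

1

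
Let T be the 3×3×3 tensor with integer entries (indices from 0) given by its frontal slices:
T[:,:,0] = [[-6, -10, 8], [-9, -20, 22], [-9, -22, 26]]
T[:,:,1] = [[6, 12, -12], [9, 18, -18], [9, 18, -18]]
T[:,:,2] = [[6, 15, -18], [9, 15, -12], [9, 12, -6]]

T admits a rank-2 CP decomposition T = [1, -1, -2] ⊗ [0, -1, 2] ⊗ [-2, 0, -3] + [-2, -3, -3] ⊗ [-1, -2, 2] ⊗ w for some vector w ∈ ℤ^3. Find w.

Subtract the known terms from T to get the rank-1 residual R = [-2, -3, -3] ⊗ [-1, -2, 2] ⊗ w, so R[i,j,k] = a[i]·b[j]·w[k]. Pick indices with nonzero a[0]·b[0] = (-2)·(-1) = 2. Only the fibre through (0,0,·) is needed: R[0,0,:] = T[0,0,:] − Σₗ aₗ[0]bₗ[0]cₗ = [-6, 6, 6] − (1)·(0)·[-2, 0, -3] = [-6, 6, 6]. Then w[k] = R[0,0,k] / 2 for each k, giving w = [-6, 6, 6] / 2 = [-3, 3, 3].

w = [-3, 3, 3]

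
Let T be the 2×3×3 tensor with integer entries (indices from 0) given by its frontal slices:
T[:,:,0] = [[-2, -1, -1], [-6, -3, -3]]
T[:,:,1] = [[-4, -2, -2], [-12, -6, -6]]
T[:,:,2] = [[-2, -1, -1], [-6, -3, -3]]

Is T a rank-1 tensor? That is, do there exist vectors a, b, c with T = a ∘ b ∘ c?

If T = a ∘ b ∘ c then every fibre of T is a multiple of the corresponding factor, so read the factors off the fibres through the nonzero entry T[0,0,0] = -2.
The mode-1 fibre T[:,0,0] = [-2, -6] gives a = [1, 3] (primitive direction); the mode-2 fibre T[0,:,0] = [-2, -1, -1] gives b = [2, 1, 1]; then c[k] = T[0,0,k] / (a[0]·b[0]) = [-2, -4, -2] / 2 = [-1, -2, -1].
Expanding [1, 3] ∘ [2, 1, 1] ∘ [-1, -2, -1] reproduces all 18 entries of T, so T = [1, 3] ∘ [2, 1, 1] ∘ [-1, -2, -1] and rank(T) ≤ 1.
Equivalently every frontal slice T[:,:,k] is c[k] times the rank-1 matrix [1, 3] ∘ [2, 1, 1]. So T has rank 1 (it is nonzero).

Yes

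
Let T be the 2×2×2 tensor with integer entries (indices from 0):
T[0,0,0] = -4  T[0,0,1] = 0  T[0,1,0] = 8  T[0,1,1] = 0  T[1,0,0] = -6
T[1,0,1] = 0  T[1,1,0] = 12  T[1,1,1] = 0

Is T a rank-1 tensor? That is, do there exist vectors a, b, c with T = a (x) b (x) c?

If T = a (x) b (x) c then every fibre of T is a multiple of the corresponding factor, so read the factors off the fibres through the nonzero entry T[0,0,0] = -4.
The mode-1 fibre T[:,0,0] = [-4, -6] gives a = [2, 3] (primitive direction); the mode-2 fibre T[0,:,0] = [-4, 8] gives b = [1, -2]; then c[k] = T[0,0,k] / (a[0]·b[0]) = [-4, 0] / 2 = [-2, 0].
Expanding [2, 3] (x) [1, -2] (x) [-2, 0] reproduces all 8 entries of T, so T = [2, 3] (x) [1, -2] (x) [-2, 0] and rank(T) ≤ 1.
Equivalently every frontal slice T[:,:,k] is c[k] times the rank-1 matrix [2, 3] (x) [1, -2]. So T has rank 1 (it is nonzero).

Yes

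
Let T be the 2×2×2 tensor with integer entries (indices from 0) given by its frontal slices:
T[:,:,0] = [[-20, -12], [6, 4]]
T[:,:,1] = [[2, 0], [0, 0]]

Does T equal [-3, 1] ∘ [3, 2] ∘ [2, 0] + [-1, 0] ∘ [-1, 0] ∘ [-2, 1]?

No

Reconstruct entry (0,0,1) from the claimed factors: Σₗ aₗ[0]bₗ[0]cₗ[1] = (-3)·(3)·(0) + (-1)·(-1)·(1) = 1, but T[0,0,1] = 2. The claim is false.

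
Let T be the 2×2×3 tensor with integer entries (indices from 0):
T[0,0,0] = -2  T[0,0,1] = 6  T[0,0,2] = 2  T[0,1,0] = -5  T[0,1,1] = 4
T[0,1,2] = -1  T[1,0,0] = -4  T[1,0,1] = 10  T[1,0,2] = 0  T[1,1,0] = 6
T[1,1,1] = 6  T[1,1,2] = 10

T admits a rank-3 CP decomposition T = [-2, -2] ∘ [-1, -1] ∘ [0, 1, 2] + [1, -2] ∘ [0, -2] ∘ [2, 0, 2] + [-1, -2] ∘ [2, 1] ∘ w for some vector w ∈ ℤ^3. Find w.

Subtract the known terms from T to get the rank-1 residual R = [-1, -2] ∘ [2, 1] ∘ w, so R[i,j,k] = a[i]·b[j]·w[k]. Pick indices with nonzero a[0]·b[0] = (-1)·(2) = -2. Only the fibre through (0,0,·) is needed: R[0,0,:] = T[0,0,:] − Σₗ aₗ[0]bₗ[0]cₗ = [-2, 6, 2] − (-2)·(-1)·[0, 1, 2] − (1)·(0)·[2, 0, 2] = [-2, 4, -2]. Then w[k] = R[0,0,k] / -2 for each k, giving w = [-2, 4, -2] / -2 = [1, -2, 1].

w = [1, -2, 1]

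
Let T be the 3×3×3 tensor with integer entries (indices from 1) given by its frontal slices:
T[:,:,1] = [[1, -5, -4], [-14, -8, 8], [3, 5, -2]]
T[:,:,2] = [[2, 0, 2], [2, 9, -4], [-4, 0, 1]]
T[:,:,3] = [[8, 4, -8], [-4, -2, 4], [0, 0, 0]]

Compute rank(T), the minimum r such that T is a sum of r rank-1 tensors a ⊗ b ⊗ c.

Lower bound: the mode-1 unfolding of T (rows indexed by i, columns by (j,k) = (1,1), (1,2), (1,3), (2,1), (2,2), (2,3), (3,1), (3,2), (3,3)) is [[1, 2, 8, -5, 0, 4, -4, 2, -8], [-14, 2, -4, -8, 9, -2, 8, -4, 4], [3, -4, 0, 5, 0, 0, -2, 1, 0]].
There the 3×3 minor on rows i ∈ {1, 2, 3}, columns (j,k) ∈ {(1,1), (1,2), (1,3)} is det [[1, 2, 8], [-14, 2, -4], [3, -4, 0]] = 360 ≠ 0, so this unfolding has rank ≥ 3; CP rank is at least every unfolding rank, so rank(T) ≥ 3. (Flattening ranks never certify an upper bound on CP rank; for that we must actually write T with 3 rank-1 terms.)
Upper bound: T is a sum of 3 rank-1 terms, T = [1, -2, -1] ⊗ [1, -1, 0] ⊗ [1, 2, 0] + [2, -1, 0] ⊗ [2, 1, -2] ⊗ [2, -1, 2] + [2, 2, -1] ⊗ [2, 2, -1] ⊗ [-2, 1, 0] (written with every a and b primitive with positive leading entry and the scale carried by c; CP decompositions are not unique, and this one is verified by expanding entrywise), so rank(T) ≤ 3.
These bounds meet, so rank(T) = 3.

3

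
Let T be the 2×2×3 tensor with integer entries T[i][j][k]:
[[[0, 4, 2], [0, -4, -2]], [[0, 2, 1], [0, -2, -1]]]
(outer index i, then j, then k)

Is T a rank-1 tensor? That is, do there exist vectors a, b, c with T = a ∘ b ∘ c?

Yes

If T = a ∘ b ∘ c then every fibre of T is a multiple of the corresponding factor, so read the factors off the fibres through the nonzero entry T[0,0,1] = 4.
The mode-1 fibre T[:,0,1] = [4, 2] gives a = [2, 1] (primitive direction); the mode-2 fibre T[0,:,1] = [4, -4] gives b = [1, -1]; then c[k] = T[0,0,k] / (a[0]·b[0]) = [0, 4, 2] / 2 = [0, 2, 1].
Expanding [2, 1] ∘ [1, -1] ∘ [0, 2, 1] reproduces all 12 entries of T, so T = [2, 1] ∘ [1, -1] ∘ [0, 2, 1] and rank(T) ≤ 1.
Equivalently every frontal slice T[:,:,k] is c[k] times the rank-1 matrix [2, 1] ∘ [1, -1]. So T has rank 1 (it is nonzero).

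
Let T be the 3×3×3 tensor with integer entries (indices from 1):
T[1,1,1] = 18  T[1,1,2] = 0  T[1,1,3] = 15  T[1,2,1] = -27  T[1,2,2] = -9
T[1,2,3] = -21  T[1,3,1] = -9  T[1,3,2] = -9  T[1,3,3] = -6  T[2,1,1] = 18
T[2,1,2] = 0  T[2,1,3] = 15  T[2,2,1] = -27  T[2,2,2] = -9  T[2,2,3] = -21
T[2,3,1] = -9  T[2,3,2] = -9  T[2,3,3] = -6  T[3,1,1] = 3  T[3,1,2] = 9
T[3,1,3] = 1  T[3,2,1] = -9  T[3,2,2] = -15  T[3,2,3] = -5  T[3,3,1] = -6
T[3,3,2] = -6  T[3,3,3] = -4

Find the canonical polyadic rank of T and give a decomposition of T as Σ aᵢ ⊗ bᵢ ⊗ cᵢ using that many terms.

Lower bound: the mode-3 unfolding of T (rows indexed by k, columns by (i,j) = (1,1), (1,2), (1,3), (2,1), (2,2), (2,3), (3,1), (3,2), (3,3)) is [[18, -27, -9, 18, -27, -9, 3, -9, -6], [0, -9, -9, 0, -9, -9, 9, -15, -6], [15, -21, -6, 15, -21, -6, 1, -5, -4]].
There the 2×2 minor on rows k ∈ {1, 2}, columns (i,j) ∈ {(1,1), (1,2)} is det [[18, -27], [0, -9]] = -162 ≠ 0, so this unfolding has rank ≥ 2; CP rank is at least every unfolding rank, so rank(T) ≥ 2. (Flattening ranks never certify an upper bound on CP rank; for that we must actually write T with 2 rank-1 terms.)
Upper bound — finding two terms. Write S_k = T[:,:,k] for the frontal slices: S₁ = [[18, -27, -9], [18, -27, -9], [3, -9, -6]], S₂ = [[0, -9, -9], [0, -9, -9], [9, -15, -6]], S₃ = [[15, -21, -6], [15, -21, -6], [1, -5, -4]].
If T = a₁ ⊗ b₁ ⊗ c₁ + a₂ ⊗ b₂ ⊗ c₂ then each S_k = c₁[k]·a₁b₁ᵀ + c₂[k]·a₂b₂ᵀ. S₁ and S₂ are linearly independent, so a₁b₁ᵀ and a₂b₂ᵀ must span the same plane of matrices: they are the rank-1 matrices of the form x·S₁ + y·S₂.
The 2×2 minor of x·S₁ + y·S₂ on rows {1,3}, columns {1,2} is −81·x² + 81·y² = (-81)·(x − y)(x + y), vanishing at (x:y) = (1:1) and (1:-1).
M₁ = S₁ + S₂ = [[18, -36, -18], [18, -36, -18], [12, -24, -12]] = 6·[3, 3, 2][1, -2, -1]ᵀ and M₂ = S₁ − S₂ = [[18, -18, 0], [18, -18, 0], [-6, 6, 0]] = 6·[3, 3, -1][1, -1, 0]ᵀ, so take a₁ = [3, 3, 2], b₁ = [1, -2, -1], a₂ = [3, 3, -1], b₂ = [1, -1, 0].
Each slice is an integer combination of E₁ = a₁b₁ᵀ and E₂ = a₂b₂ᵀ: S₁ = 3·E₁ + 3·E₂, S₂ = 3·E₁ − 3·E₂, S₃ = 2·E₁ + 3·E₂; reading off coefficients, c₁ = [3, 3, 2] and c₂ = [3, -3, 3].
Hence T = [3, 3, 2] ⊗ [1, -2, -1] ⊗ [3, 3, 2] + [3, 3, -1] ⊗ [1, -1, 0] ⊗ [3, -3, 3], so rank(T) ≤ 2.
These bounds meet, so rank(T) = 2.

rank(T) = 2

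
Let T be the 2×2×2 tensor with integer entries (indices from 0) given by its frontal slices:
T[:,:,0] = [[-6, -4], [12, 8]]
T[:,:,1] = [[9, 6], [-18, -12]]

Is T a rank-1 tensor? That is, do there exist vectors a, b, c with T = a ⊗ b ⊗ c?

If T = a ⊗ b ⊗ c then every fibre of T is a multiple of the corresponding factor, so read the factors off the fibres through the nonzero entry T[0,0,0] = -6.
The mode-1 fibre T[:,0,0] = [-6, 12] gives a = [1, -2] (primitive direction); the mode-2 fibre T[0,:,0] = [-6, -4] gives b = [3, 2]; then c[k] = T[0,0,k] / (a[0]·b[0]) = [-6, 9] / 3 = [-2, 3].
Expanding [1, -2] ⊗ [3, 2] ⊗ [-2, 3] reproduces all 8 entries of T, so T = [1, -2] ⊗ [3, 2] ⊗ [-2, 3] and rank(T) ≤ 1.
Equivalently every frontal slice T[:,:,k] is c[k] times the rank-1 matrix [1, -2] ⊗ [3, 2]. So T has rank 1 (it is nonzero).

Yes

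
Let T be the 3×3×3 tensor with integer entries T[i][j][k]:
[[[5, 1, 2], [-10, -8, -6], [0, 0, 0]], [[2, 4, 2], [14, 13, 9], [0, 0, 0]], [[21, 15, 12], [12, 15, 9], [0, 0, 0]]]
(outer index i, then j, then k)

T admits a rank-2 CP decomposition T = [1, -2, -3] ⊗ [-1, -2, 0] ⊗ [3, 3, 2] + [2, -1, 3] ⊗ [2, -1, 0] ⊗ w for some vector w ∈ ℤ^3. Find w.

w = [2, 1, 1]

Subtract the known terms from T to get the rank-1 residual R = [2, -1, 3] ⊗ [2, -1, 0] ⊗ w, so R[i,j,k] = a[i]·b[j]·w[k]. Pick indices with nonzero a[0]·b[0] = (2)·(2) = 4. Only the fibre through (0,0,·) is needed: R[0,0,:] = T[0,0,:] − Σₗ aₗ[0]bₗ[0]cₗ = [5, 1, 2] − (1)·(-1)·[3, 3, 2] = [8, 4, 4]. Then w[k] = R[0,0,k] / 4 for each k, giving w = [8, 4, 4] / 4 = [2, 1, 1].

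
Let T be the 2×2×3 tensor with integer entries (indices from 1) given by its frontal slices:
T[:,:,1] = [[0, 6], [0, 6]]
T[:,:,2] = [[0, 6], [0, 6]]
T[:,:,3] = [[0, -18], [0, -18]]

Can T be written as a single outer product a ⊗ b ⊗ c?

If T = a ⊗ b ⊗ c then every fibre of T is a multiple of the corresponding factor, so read the factors off the fibres through the nonzero entry T[1,2,1] = 6.
The mode-1 fibre T[:,2,1] = [6, 6] gives a = (1, 1) (primitive direction); the mode-2 fibre T[1,:,1] = [0, 6] gives b = (0, 1); then c[k] = T[1,2,k] / (a[1]·b[2]) = [6, 6, -18] / 1 = (6, 6, -18).
Expanding (1, 1) ⊗ (0, 1) ⊗ (6, 6, -18) reproduces all 12 entries of T, so T = (1, 1) ⊗ (0, 1) ⊗ (6, 6, -18) and rank(T) ≤ 1.
Equivalently every frontal slice T[:,:,k] is c[k] times the rank-1 matrix (1, 1) ⊗ (0, 1). So T has rank 1 (it is nonzero).

Yes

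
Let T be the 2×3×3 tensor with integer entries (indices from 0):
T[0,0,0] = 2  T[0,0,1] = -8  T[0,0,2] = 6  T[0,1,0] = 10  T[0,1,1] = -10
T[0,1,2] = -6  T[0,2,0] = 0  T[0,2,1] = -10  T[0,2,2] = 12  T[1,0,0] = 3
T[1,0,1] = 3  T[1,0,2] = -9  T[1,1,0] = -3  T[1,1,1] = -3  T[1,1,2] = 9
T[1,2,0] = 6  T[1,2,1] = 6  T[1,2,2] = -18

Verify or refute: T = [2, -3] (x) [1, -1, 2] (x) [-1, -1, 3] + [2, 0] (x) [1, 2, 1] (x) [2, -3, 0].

Reconstruct entrywise from the claimed factors. For example, T[1,2,2] = -18 and Σₗ aₗ[1]bₗ[2]cₗ[2] = (-3)·(2)·(3) + (0)·(1)·(0) = -18; checking all 18 entries, every one matches. The claim holds.

Yes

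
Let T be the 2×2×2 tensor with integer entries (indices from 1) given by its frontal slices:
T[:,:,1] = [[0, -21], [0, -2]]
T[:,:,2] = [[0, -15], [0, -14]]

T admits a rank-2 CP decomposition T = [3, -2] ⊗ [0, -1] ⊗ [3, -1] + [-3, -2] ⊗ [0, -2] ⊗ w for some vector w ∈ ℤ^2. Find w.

w = [-2, -3]

Subtract the known terms from T to get the rank-1 residual R = [-3, -2] ⊗ [0, -2] ⊗ w, so R[i,j,k] = a[i]·b[j]·w[k]. Pick indices with nonzero a[1]·b[2] = (-3)·(-2) = 6. Only the fibre through (1,2,·) is needed: R[1,2,:] = T[1,2,:] − Σₗ aₗ[1]bₗ[2]cₗ = [-21, -15] − (3)·(-1)·[3, -1] = [-12, -18]. Then w[k] = R[1,2,k] / 6 for each k, giving w = [-12, -18] / 6 = [-2, -3].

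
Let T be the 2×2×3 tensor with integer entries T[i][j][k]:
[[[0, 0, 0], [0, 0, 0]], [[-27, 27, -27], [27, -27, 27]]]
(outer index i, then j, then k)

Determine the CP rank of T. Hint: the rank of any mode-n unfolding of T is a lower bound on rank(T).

1

Lower bound: T ≠ 0 (e.g. T[1,0,0] = -27), so rank(T) ≥ 1.
Upper bound: if T = a ⊗ b ⊗ c then every fibre of T is a multiple of the corresponding factor, so read the factors off the fibres through the nonzero entry T[1,0,0] = -27.
The mode-1 fibre T[:,0,0] = [0, -27] gives a = [0, 1] (primitive direction); the mode-2 fibre T[1,:,0] = [-27, 27] gives b = [1, -1]; then c[k] = T[1,0,k] / (a[1]·b[0]) = [-27, 27, -27] / 1 = [-27, 27, -27].
Expanding [0, 1] ⊗ [1, -1] ⊗ [-27, 27, -27] reproduces all 12 entries of T, so T = [0, 1] ⊗ [1, -1] ⊗ [-27, 27, -27] and rank(T) ≤ 1.
These bounds meet, so rank(T) = 1.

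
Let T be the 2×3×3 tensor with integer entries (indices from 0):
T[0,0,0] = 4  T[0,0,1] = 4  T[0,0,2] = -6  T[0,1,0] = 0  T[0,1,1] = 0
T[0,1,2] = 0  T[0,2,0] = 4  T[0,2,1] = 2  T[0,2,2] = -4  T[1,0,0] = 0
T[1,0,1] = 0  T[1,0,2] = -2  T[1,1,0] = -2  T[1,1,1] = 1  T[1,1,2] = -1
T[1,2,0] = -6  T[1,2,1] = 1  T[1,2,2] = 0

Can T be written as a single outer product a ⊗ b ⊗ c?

The mode-2 unfolding of T (rows indexed by j, columns by (i,k) = (0,0), (0,1), (0,2), (1,0), (1,1), (1,2)) is [[4, 4, -6, 0, 0, -2], [0, 0, 0, -2, 1, -1], [4, 2, -4, -6, 1, 0]].
There the 3×3 minor on rows j ∈ {0, 1, 2}, columns (i,k) ∈ {(0,0), (0,1), (1,0)} is det [[4, 4, 0], [0, 0, -2], [4, 2, -6]] = -16 ≠ 0, so this unfolding has rank ≥ 3; CP rank is at least every unfolding rank, so rank(T) ≥ 3.
In particular rank(T) ≥ 3 > 1, so T is not rank-1.

No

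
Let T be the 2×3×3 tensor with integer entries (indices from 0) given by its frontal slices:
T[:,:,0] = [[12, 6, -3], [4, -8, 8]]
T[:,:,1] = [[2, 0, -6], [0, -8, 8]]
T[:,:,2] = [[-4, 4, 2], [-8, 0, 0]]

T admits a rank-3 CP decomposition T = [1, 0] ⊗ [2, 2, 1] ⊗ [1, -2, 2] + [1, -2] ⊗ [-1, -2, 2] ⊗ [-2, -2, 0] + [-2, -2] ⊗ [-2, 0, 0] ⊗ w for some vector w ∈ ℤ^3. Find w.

Subtract the known terms from T to get the rank-1 residual R = [-2, -2] ⊗ [-2, 0, 0] ⊗ w, so R[i,j,k] = a[i]·b[j]·w[k]. Pick indices with nonzero a[0]·b[0] = (-2)·(-2) = 4. Only the fibre through (0,0,·) is needed: R[0,0,:] = T[0,0,:] − Σₗ aₗ[0]bₗ[0]cₗ = [12, 2, -4] − (1)·(2)·[1, -2, 2] − (1)·(-1)·[-2, -2, 0] = [8, 4, -8]. Then w[k] = R[0,0,k] / 4 for each k, giving w = [8, 4, -8] / 4 = [2, 1, -2].

w = [2, 1, -2]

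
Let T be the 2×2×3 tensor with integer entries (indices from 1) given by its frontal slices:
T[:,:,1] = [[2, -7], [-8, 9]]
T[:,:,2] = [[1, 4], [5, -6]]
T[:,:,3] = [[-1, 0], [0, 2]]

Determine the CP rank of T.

Lower bound: the mode-3 unfolding of T (rows indexed by k, columns by (i,j) = (1,1), (1,2), (2,1), (2,2)) is [[2, -7, -8, 9], [1, 4, 5, -6], [-1, 0, 0, 2]].
There the 3×3 minor on rows k ∈ {1, 2, 3}, columns (i,j) ∈ {(1,1), (1,2), (2,1)} is det [[2, -7, -8], [1, 4, 5], [-1, 0, 0]] = 3 ≠ 0, so this unfolding has rank ≥ 3; CP rank is at least every unfolding rank, so rank(T) ≥ 3. (Unfolding ranks only ever bound the CP rank from below — rank(T) can be strictly larger than all of them — so the matching upper bound has to come from an explicit 3-term decomposition.)
Upper bound: T is a sum of 3 rank-1 terms, T = [1, -2] (x) [1, -2] (x) [2, -2, 1] + [1, -1] (x) [1, -1] (x) [2, 1, -2] + [1, 1] (x) [2, 1] (x) [-1, 1, 0] (one valid choice — decompositions are not unique — normalised so each a, b is primitive with positive first nonzero entry; check it by expanding all entries), so rank(T) ≤ 3.
These bounds meet, so rank(T) = 3.

3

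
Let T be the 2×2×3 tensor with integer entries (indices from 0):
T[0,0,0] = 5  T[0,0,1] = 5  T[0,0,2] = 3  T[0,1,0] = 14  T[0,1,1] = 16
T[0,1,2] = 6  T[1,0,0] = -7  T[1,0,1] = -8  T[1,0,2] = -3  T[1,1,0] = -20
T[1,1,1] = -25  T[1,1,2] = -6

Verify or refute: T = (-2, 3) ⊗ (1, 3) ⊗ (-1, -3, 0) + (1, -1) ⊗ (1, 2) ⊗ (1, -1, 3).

No

Reconstruct entry (0,0,0) from the claimed factors: Σₗ aₗ[0]bₗ[0]cₗ[0] = (-2)·(1)·(-1) + (1)·(1)·(1) = 3, but T[0,0,0] = 5. The claim is false.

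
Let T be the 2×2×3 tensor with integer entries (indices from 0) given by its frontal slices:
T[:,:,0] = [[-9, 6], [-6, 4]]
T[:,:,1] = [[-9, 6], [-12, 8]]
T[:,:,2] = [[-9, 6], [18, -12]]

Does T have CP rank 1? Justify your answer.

No

The mode-1 unfolding of T (rows indexed by i, columns by (j,k) = (0,0), (0,1), (0,2), (1,0), (1,1), (1,2)) is [[-9, -9, -9, 6, 6, 6], [-6, -12, 18, 4, 8, -12]].
There the 2×2 minor on rows i ∈ {0, 1}, columns (j,k) ∈ {(0,0), (0,1)} is det [[-9, -9], [-6, -12]] = 54 ≠ 0, so this unfolding has rank ≥ 2; CP rank is at least every unfolding rank, so rank(T) ≥ 2.
In particular rank(T) ≥ 2 > 1, so T is not rank-1.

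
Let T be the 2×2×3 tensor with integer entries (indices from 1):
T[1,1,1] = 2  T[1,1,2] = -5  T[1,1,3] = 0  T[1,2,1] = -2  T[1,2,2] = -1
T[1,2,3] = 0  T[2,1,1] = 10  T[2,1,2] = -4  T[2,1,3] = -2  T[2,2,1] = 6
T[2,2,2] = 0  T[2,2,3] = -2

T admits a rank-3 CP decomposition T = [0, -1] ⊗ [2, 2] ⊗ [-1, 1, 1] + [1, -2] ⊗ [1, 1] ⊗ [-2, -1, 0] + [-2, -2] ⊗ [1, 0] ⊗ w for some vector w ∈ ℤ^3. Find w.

Subtract the known terms from T to get the rank-1 residual R = [-2, -2] ⊗ [1, 0] ⊗ w, so R[i,j,k] = a[i]·b[j]·w[k]. Pick indices with nonzero a[1]·b[1] = (-2)·(1) = -2. Only the fibre through (1,1,·) is needed: R[1,1,:] = T[1,1,:] − Σₗ aₗ[1]bₗ[1]cₗ = [2, -5, 0] − (0)·(2)·[-1, 1, 1] − (1)·(1)·[-2, -1, 0] = [4, -4, 0]. Then w[k] = R[1,1,k] / -2 for each k, giving w = [4, -4, 0] / -2 = [-2, 2, 0].

w = [-2, 2, 0]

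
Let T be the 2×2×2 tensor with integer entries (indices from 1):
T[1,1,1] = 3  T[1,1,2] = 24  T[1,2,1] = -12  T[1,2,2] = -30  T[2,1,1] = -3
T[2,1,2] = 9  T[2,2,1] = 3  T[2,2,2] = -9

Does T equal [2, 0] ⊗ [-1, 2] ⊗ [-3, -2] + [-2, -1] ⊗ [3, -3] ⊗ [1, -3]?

No

Reconstruct entry (1,1,1) from the claimed factors: Σₗ aₗ[1]bₗ[1]cₗ[1] = (2)·(-1)·(-3) + (-2)·(3)·(1) = 0, but T[1,1,1] = 3. The claim is false.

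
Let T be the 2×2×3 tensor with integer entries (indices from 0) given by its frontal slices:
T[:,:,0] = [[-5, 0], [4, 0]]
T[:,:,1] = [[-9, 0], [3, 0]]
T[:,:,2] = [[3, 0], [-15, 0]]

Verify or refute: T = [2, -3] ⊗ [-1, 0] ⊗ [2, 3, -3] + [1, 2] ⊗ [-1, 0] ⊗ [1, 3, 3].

Yes

Reconstruct entrywise from the claimed factors. For example, T[1,0,0] = 4 and Σₗ aₗ[1]bₗ[0]cₗ[0] = (-3)·(-1)·(2) + (2)·(-1)·(1) = 4; checking all 12 entries, every one matches. The claim holds.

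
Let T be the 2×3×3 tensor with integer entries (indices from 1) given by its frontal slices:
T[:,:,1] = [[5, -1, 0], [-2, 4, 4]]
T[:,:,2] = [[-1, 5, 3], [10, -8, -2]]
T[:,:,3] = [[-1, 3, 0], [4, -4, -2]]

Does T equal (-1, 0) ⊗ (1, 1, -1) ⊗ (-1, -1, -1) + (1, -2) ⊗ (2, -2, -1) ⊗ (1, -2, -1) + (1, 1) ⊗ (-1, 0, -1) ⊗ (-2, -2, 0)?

Yes

Reconstruct entrywise from the claimed factors. For example, T[2,3,3] = -2 and Σₗ aₗ[2]bₗ[3]cₗ[3] = (0)·(-1)·(-1) + (-2)·(-1)·(-1) + (1)·(-1)·(0) = -2; checking all 18 entries, every one matches. The claim holds.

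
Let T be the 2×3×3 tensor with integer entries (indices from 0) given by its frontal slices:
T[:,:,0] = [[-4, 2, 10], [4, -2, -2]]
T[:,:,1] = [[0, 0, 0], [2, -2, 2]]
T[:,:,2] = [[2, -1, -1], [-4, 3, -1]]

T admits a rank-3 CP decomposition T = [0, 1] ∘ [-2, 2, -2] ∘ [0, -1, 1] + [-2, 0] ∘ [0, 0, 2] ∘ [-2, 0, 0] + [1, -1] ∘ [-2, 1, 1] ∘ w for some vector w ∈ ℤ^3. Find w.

Subtract the known terms from T to get the rank-1 residual R = [1, -1] ∘ [-2, 1, 1] ∘ w, so R[i,j,k] = a[i]·b[j]·w[k]. Pick indices with nonzero a[0]·b[0] = (1)·(-2) = -2. Only the fibre through (0,0,·) is needed: R[0,0,:] = T[0,0,:] − Σₗ aₗ[0]bₗ[0]cₗ = [-4, 0, 2] − (0)·(-2)·[0, -1, 1] − (-2)·(0)·[-2, 0, 0] = [-4, 0, 2]. Then w[k] = R[0,0,k] / -2 for each k, giving w = [-4, 0, 2] / -2 = [2, 0, -1].

w = [2, 0, -1]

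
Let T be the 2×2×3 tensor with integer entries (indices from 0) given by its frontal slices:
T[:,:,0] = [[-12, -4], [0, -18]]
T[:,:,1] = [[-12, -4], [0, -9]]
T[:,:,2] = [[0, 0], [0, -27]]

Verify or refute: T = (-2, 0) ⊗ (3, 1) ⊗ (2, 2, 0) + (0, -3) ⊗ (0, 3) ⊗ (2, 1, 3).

Reconstruct entrywise from the claimed factors. For example, T[1,1,1] = -9 and Σₗ aₗ[1]bₗ[1]cₗ[1] = (0)·(1)·(2) + (-3)·(3)·(1) = -9; checking all 12 entries, every one matches. The claim holds.

Yes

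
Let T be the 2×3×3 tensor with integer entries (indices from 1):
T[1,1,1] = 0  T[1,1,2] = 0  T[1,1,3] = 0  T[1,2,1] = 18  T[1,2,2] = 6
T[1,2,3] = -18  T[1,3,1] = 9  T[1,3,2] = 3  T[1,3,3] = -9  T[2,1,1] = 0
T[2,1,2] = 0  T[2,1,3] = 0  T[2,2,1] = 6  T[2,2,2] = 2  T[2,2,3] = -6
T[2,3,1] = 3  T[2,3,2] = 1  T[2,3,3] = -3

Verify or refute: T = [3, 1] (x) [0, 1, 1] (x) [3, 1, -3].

Reconstruct entry (1,2,1) from the claimed factors: Σₗ aₗ[1]bₗ[2]cₗ[1] = (3)·(1)·(3) = 9, but T[1,2,1] = 18. The claim is false.

No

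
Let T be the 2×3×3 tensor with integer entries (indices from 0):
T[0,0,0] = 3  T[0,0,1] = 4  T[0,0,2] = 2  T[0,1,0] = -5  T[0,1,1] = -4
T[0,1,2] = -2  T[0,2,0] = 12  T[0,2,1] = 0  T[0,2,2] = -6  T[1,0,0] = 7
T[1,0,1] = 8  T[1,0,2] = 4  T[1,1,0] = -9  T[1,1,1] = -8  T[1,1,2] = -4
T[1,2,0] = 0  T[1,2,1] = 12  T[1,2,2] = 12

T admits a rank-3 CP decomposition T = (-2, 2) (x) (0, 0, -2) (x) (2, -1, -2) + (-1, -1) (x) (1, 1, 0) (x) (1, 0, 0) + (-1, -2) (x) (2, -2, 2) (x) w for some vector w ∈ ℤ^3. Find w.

Subtract the known terms from T to get the rank-1 residual R = (-1, -2) (x) (2, -2, 2) (x) w, so R[i,j,k] = a[i]·b[j]·w[k]. Pick indices with nonzero a[0]·b[0] = (-1)·(2) = -2. Only the fibre through (0,0,·) is needed: R[0,0,:] = T[0,0,:] − Σₗ aₗ[0]bₗ[0]cₗ = [3, 4, 2] − (-2)·(0)·(2, -1, -2) − (-1)·(1)·(1, 0, 0) = [4, 4, 2]. Then w[k] = R[0,0,k] / -2 for each k, giving w = [4, 4, 2] / -2 = (-2, -2, -1).

w = (-2, -2, -1)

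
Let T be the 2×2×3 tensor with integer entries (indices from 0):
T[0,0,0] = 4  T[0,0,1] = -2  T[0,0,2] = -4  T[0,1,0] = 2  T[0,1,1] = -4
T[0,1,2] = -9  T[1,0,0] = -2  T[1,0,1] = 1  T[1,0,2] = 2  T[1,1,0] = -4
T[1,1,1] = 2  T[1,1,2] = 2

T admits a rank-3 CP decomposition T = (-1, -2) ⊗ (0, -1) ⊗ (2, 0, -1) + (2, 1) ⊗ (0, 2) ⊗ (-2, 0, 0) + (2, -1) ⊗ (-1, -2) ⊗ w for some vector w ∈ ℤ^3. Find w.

w = (-2, 1, 2)

Subtract the known terms from T to get the rank-1 residual R = (2, -1) ⊗ (-1, -2) ⊗ w, so R[i,j,k] = a[i]·b[j]·w[k]. Pick indices with nonzero a[0]·b[0] = (2)·(-1) = -2. Only the fibre through (0,0,·) is needed: R[0,0,:] = T[0,0,:] − Σₗ aₗ[0]bₗ[0]cₗ = [4, -2, -4] − (-1)·(0)·(2, 0, -1) − (2)·(0)·(-2, 0, 0) = [4, -2, -4]. Then w[k] = R[0,0,k] / -2 for each k, giving w = [4, -2, -4] / -2 = (-2, 1, 2).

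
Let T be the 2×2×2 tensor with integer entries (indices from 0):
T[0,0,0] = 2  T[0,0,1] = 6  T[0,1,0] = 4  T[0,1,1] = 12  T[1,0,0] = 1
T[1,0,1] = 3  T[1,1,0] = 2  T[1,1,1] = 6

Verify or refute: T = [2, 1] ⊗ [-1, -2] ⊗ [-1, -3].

Yes

Reconstruct entrywise from the claimed factors. For example, T[1,1,0] = 2 and Σₗ aₗ[1]bₗ[1]cₗ[0] = (1)·(-2)·(-1) = 2; checking all 8 entries, every one matches. The claim holds.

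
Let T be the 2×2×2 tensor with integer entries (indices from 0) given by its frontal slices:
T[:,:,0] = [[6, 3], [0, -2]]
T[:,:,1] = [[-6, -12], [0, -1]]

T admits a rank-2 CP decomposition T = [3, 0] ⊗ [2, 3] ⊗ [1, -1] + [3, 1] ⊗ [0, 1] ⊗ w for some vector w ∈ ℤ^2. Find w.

Subtract the known terms from T to get the rank-1 residual R = [3, 1] ⊗ [0, 1] ⊗ w, so R[i,j,k] = a[i]·b[j]·w[k]. Pick indices with nonzero a[0]·b[1] = (3)·(1) = 3. Only the fibre through (0,1,·) is needed: R[0,1,:] = T[0,1,:] − Σₗ aₗ[0]bₗ[1]cₗ = [3, -12] − (3)·(3)·[1, -1] = [-6, -3]. Then w[k] = R[0,1,k] / 3 for each k, giving w = [-6, -3] / 3 = [-2, -1].

w = [-2, -1]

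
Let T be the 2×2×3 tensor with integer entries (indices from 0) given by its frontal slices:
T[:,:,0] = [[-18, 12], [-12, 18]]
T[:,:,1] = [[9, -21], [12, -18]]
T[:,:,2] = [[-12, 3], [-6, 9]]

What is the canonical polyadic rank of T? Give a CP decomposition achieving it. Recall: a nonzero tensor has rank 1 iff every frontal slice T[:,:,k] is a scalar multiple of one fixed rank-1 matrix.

Lower bound: the mode-3 unfolding of T (rows indexed by k, columns by (i,j) = (0,0), (0,1), (1,0), (1,1)) is [[-18, 12, -12, 18], [9, -21, 12, -18], [-12, 3, -6, 9]].
There the 2×2 minor on rows k ∈ {0, 1}, columns (i,j) ∈ {(0,0), (0,1)} is det [[-18, 12], [9, -21]] = 270 ≠ 0, so this unfolding has rank ≥ 2; CP rank is at least every unfolding rank, so rank(T) ≥ 2. (This is only a lower bound: in general the CP rank may exceed every unfolding rank, so we still need to exhibit 2 rank-1 terms summing to T.)
Upper bound — finding two terms. Write S_k = T[:,:,k] for the frontal slices: S₀ = [[-18, 12], [-12, 18]], S₁ = [[9, -21], [12, -18]], S₂ = [[-12, 3], [-6, 9]].
If T = a₁ (x) b₁ (x) c₁ + a₂ (x) b₂ (x) c₂ then each S_k = c₁[k]·a₁b₁ᵀ + c₂[k]·a₂b₂ᵀ. S₀ and S₁ are linearly independent, so a₁b₁ᵀ and a₂b₂ᵀ must span the same plane of matrices: they are the rank-1 matrices of the form x·S₀ + y·S₁.
det(x·S₀ + y·S₁) is −180·x² + 90·xy + 90·y² = (-90)·(x − y)(2·x + y), vanishing at (x:y) = (1:1) and (1:-2).
M₁ = S₀ + S₁ = [[-9, -9], [0, 0]] = (-9)·[1, 0][1, 1]ᵀ and M₂ = S₀ − 2·S₁ = [[-36, 54], [-36, 54]] = (-18)·[1, 1][2, -3]ᵀ, so take a₁ = [1, 0], b₁ = [1, 1], a₂ = [1, 1], b₂ = [2, -3].
Each slice is an integer combination of E₁ = a₁b₁ᵀ and E₂ = a₂b₂ᵀ: S₀ = −6·E₁ − 6·E₂, S₁ = −3·E₁ + 6·E₂, S₂ = −6·E₁ − 3·E₂; reading off coefficients, c₁ = [-6, -3, -6] and c₂ = [-6, 6, -3].
Hence T = [1, 0] (x) [1, 1] (x) [-6, -3, -6] + [1, 1] (x) [2, -3] (x) [-6, 6, -3], so rank(T) ≤ 2.
These bounds meet, so rank(T) = 2.

rank(T) = 2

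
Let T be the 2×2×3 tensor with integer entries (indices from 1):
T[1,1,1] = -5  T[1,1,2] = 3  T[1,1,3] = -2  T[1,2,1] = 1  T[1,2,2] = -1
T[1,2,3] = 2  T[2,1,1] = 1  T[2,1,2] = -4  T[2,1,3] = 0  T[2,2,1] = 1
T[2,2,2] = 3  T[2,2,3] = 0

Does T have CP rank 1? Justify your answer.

No

The mode-3 unfolding of T (rows indexed by k, columns by (i,j) = (1,1), (1,2), (2,1), (2,2)) is [[-5, 1, 1, 1], [3, -1, -4, 3], [-2, 2, 0, 0]].
There the 3×3 minor on rows k ∈ {1, 2, 3}, columns (i,j) ∈ {(1,1), (1,2), (2,1)} is det [[-5, 1, 1], [3, -1, -4], [-2, 2, 0]] = -28 ≠ 0, so this unfolding has rank ≥ 3; CP rank is at least every unfolding rank, so rank(T) ≥ 3.
In particular rank(T) ≥ 3 > 1, so T is not rank-1.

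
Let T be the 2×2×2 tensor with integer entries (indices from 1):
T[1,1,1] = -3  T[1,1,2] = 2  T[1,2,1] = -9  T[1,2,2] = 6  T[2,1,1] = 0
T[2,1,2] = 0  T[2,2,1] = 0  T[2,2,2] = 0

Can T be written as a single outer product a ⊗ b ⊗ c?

Yes

If T = a ⊗ b ⊗ c then every fibre of T is a multiple of the corresponding factor, so read the factors off the fibres through the nonzero entry T[1,1,1] = -3.
The mode-1 fibre T[:,1,1] = [-3, 0] gives a = [1, 0] (primitive direction); the mode-2 fibre T[1,:,1] = [-3, -9] gives b = [1, 3]; then c[k] = T[1,1,k] / (a[1]·b[1]) = [-3, 2] / 1 = [-3, 2].
Expanding [1, 0] ⊗ [1, 3] ⊗ [-3, 2] reproduces all 8 entries of T, so T = [1, 0] ⊗ [1, 3] ⊗ [-3, 2] and rank(T) ≤ 1.
Equivalently every frontal slice T[:,:,k] is c[k] times the rank-1 matrix [1, 0] ⊗ [1, 3]. So T has rank 1 (it is nonzero).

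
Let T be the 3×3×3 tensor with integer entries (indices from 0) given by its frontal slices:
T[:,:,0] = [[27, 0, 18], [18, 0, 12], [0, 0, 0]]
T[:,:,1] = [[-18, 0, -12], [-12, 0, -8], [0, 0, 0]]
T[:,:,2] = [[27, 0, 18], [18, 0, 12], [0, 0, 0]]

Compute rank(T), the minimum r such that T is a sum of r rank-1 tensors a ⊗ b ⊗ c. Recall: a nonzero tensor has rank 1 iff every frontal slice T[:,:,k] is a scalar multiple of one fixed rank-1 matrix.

1

Lower bound: T ≠ 0 (e.g. T[0,0,0] = 27), so rank(T) ≥ 1.
Upper bound: if T = a ⊗ b ⊗ c then every fibre of T is a multiple of the corresponding factor, so read the factors off the fibres through the nonzero entry T[0,0,0] = 27.
The mode-1 fibre T[:,0,0] = [27, 18, 0] gives a = [3, 2, 0] (primitive direction); the mode-2 fibre T[0,:,0] = [27, 0, 18] gives b = [3, 0, 2]; then c[k] = T[0,0,k] / (a[0]·b[0]) = [27, -18, 27] / 9 = [3, -2, 3].
Expanding [3, 2, 0] ⊗ [3, 0, 2] ⊗ [3, -2, 3] reproduces all 27 entries of T, so T = [3, 2, 0] ⊗ [3, 0, 2] ⊗ [3, -2, 3] and rank(T) ≤ 1.
These bounds meet, so rank(T) = 1.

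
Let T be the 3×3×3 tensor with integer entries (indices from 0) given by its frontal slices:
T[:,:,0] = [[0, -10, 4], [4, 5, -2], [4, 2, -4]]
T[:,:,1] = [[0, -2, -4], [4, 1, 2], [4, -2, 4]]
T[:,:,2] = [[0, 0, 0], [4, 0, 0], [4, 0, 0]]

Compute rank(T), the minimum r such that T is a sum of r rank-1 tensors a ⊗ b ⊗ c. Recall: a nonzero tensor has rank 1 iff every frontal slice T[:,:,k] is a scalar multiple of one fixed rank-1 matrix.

3

Lower bound: the mode-3 unfolding of T (rows indexed by k, columns by (i,j) = (0,0), (0,1), (0,2), (1,0), (1,1), (1,2), (2,0), (2,1), (2,2)) is [[0, -10, 4, 4, 5, -2, 4, 2, -4], [0, -2, -4, 4, 1, 2, 4, -2, 4], [0, 0, 0, 4, 0, 0, 4, 0, 0]].
There the 3×3 minor on rows k ∈ {0, 1, 2}, columns (i,j) ∈ {(0,1), (0,2), (1,0)} is det [[-10, 4, 4], [-2, -4, 4], [0, 0, 4]] = 192 ≠ 0, so this unfolding has rank ≥ 3; CP rank is at least every unfolding rank, so rank(T) ≥ 3. (Flattening ranks never certify an upper bound on CP rank; for that we must actually write T with 3 rank-1 terms.)
Upper bound: T is a sum of 3 rank-1 terms, T = (0, 1, 1) ⊗ (1, 0, 0) ⊗ (4, 4, 4) + (2, -1, -2) ⊗ (0, 1, -2) ⊗ (-1, 1, 0) + (2, -1, 0) ⊗ (0, 1, 0) ⊗ (-4, -2, 0) (written with every a and b primitive with positive leading entry and the scale carried by c; CP decompositions are not unique, and this one is verified by expanding entrywise), so rank(T) ≤ 3.
These bounds meet, so rank(T) = 3.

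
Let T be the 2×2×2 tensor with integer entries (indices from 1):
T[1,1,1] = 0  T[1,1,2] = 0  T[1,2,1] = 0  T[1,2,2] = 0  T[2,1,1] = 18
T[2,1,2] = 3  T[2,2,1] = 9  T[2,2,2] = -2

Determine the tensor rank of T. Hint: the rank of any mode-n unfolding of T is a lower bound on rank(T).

2

Lower bound: the mode-2 unfolding of T (rows indexed by j, columns by (i,k) = (1,1), (1,2), (2,1), (2,2)) is [[0, 0, 18, 3], [0, 0, 9, -2]].
There the 2×2 minor on rows j ∈ {1, 2}, columns (i,k) ∈ {(2,1), (2,2)} is det [[18, 3], [9, -2]] = -63 ≠ 0, so this unfolding has rank ≥ 2; CP rank is at least every unfolding rank, so rank(T) ≥ 2. (Flattening ranks never certify an upper bound on CP rank; for that we must actually write T with 2 rank-1 terms.)
Upper bound — finding two terms. Every mode-1 slice of T is a multiple of one matrix: T[i,:,:] = a[i]·M with a = [0, 1] and M = [[18, 3], [9, -2]] (rows indexed by j, columns by k). So it suffices to write M as a sum of two rank-1 matrices.
Splitting M by its rows (j = 1, 2), M = [1, 0][18, 3]ᵀ + [0, 1][9, -2]ᵀ.
Hence T = [0, 1] ⊗ [1, 0] ⊗ [18, 3] + [0, 1] ⊗ [0, 1] ⊗ [9, -2], so rank(T) ≤ 2.
These bounds meet, so rank(T) = 2.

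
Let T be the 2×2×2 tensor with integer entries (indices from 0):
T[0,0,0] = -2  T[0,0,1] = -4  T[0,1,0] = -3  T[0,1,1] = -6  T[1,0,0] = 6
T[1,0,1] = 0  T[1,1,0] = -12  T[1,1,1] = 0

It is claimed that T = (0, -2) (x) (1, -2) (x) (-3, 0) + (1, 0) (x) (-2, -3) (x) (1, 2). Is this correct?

Reconstruct entrywise from the claimed factors. For example, T[0,1,1] = -6 and Σₗ aₗ[0]bₗ[1]cₗ[1] = (0)·(-2)·(0) + (1)·(-3)·(2) = -6; checking all 8 entries, every one matches. The claim holds.

Yes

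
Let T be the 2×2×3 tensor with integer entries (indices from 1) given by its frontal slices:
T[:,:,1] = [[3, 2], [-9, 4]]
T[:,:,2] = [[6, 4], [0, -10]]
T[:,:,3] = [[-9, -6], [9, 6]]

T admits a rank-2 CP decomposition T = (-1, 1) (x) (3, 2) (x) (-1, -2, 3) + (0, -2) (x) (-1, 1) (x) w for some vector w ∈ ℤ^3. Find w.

Subtract the known terms from T to get the rank-1 residual R = (0, -2) (x) (-1, 1) (x) w, so R[i,j,k] = a[i]·b[j]·w[k]. Pick indices with nonzero a[2]·b[1] = (-2)·(-1) = 2. Only the fibre through (2,1,·) is needed: R[2,1,:] = T[2,1,:] − Σₗ aₗ[2]bₗ[1]cₗ = [-9, 0, 9] − (1)·(3)·(-1, -2, 3) = [-6, 6, 0]. Then w[k] = R[2,1,k] / 2 for each k, giving w = [-6, 6, 0] / 2 = (-3, 3, 0).

w = (-3, 3, 0)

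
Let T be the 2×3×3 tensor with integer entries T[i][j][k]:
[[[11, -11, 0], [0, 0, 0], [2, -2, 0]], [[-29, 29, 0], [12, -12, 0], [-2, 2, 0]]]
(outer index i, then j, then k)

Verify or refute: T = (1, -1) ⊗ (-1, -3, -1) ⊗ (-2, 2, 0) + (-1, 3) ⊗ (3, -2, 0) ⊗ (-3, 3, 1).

No

Reconstruct entry (0,0,2) from the claimed factors: Σₗ aₗ[0]bₗ[0]cₗ[2] = (1)·(-1)·(0) + (-1)·(3)·(1) = -3, but T[0,0,2] = 0. The claim is false.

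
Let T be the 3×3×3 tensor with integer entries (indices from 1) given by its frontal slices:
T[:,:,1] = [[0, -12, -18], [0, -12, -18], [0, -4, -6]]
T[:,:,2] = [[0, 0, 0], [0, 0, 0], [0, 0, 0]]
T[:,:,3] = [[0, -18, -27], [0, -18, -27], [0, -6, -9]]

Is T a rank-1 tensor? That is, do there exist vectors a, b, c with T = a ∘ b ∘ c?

Yes

If T = a ∘ b ∘ c then every fibre of T is a multiple of the corresponding factor, so read the factors off the fibres through the nonzero entry T[1,2,1] = -12.
The mode-1 fibre T[:,2,1] = [-12, -12, -4] gives a = [3, 3, 1] (primitive direction); the mode-2 fibre T[1,:,1] = [0, -12, -18] gives b = [0, 2, 3]; then c[k] = T[1,2,k] / (a[1]·b[2]) = [-12, 0, -18] / 6 = [-2, 0, -3].
Expanding [3, 3, 1] ∘ [0, 2, 3] ∘ [-2, 0, -3] reproduces all 27 entries of T, so T = [3, 3, 1] ∘ [0, 2, 3] ∘ [-2, 0, -3] and rank(T) ≤ 1.
Equivalently every frontal slice T[:,:,k] is c[k] times the rank-1 matrix [3, 3, 1] ∘ [0, 2, 3]. So T has rank 1 (it is nonzero).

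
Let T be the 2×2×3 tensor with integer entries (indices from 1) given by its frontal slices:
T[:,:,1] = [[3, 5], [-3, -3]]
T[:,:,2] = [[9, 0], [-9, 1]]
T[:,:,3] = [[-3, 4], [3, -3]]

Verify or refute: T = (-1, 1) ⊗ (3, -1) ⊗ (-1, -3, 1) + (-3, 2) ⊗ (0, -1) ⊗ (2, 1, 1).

Yes

Reconstruct entrywise from the claimed factors. For example, T[1,1,2] = 9 and Σₗ aₗ[1]bₗ[1]cₗ[2] = (-1)·(3)·(-3) + (-3)·(0)·(1) = 9; checking all 12 entries, every one matches. The claim holds.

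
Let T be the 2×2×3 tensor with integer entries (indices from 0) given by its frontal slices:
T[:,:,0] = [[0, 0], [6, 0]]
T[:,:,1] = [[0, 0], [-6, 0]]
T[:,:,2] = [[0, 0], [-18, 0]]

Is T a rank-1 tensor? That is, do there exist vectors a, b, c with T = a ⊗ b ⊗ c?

If T = a ⊗ b ⊗ c then every fibre of T is a multiple of the corresponding factor, so read the factors off the fibres through the nonzero entry T[1,0,0] = 6.
The mode-1 fibre T[:,0,0] = [0, 6] gives a = (0, 1) (primitive direction); the mode-2 fibre T[1,:,0] = [6, 0] gives b = (1, 0); then c[k] = T[1,0,k] / (a[1]·b[0]) = [6, -6, -18] / 1 = (6, -6, -18).
Expanding (0, 1) ⊗ (1, 0) ⊗ (6, -6, -18) reproduces all 12 entries of T, so T = (0, 1) ⊗ (1, 0) ⊗ (6, -6, -18) and rank(T) ≤ 1.
Equivalently every frontal slice T[:,:,k] is c[k] times the rank-1 matrix (0, 1) ⊗ (1, 0). So T has rank 1 (it is nonzero).

Yes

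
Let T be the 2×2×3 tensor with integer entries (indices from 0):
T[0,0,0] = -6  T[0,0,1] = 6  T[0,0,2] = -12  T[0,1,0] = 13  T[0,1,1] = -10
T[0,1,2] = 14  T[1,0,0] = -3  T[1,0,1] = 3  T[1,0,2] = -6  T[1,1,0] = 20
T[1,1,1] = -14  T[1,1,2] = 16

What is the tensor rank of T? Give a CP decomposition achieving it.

Lower bound: the mode-3 unfolding of T (rows indexed by k, columns by (i,j) = (0,0), (0,1), (1,0), (1,1)) is [[-6, 13, -3, 20], [6, -10, 3, -14], [-12, 14, -6, 16]].
There the 2×2 minor on rows k ∈ {0, 1}, columns (i,j) ∈ {(0,0), (0,1)} is det [[-6, 13], [6, -10]] = -18 ≠ 0, so this unfolding has rank ≥ 2; CP rank is at least every unfolding rank, so rank(T) ≥ 2. (This is only a lower bound: in general the CP rank may exceed every unfolding rank, so we still need to exhibit 2 rank-1 terms summing to T.)
Upper bound — finding two terms. Write S_k = T[:,:,k] for the frontal slices: S₀ = [[-6, 13], [-3, 20]], S₁ = [[6, -10], [3, -14]], S₂ = [[-12, 14], [-6, 16]].
If T = a₁ (x) b₁ (x) c₁ + a₂ (x) b₂ (x) c₂ then each S_k = c₁[k]·a₁b₁ᵀ + c₂[k]·a₂b₂ᵀ. S₀ and S₁ are linearly independent, so a₁b₁ᵀ and a₂b₂ᵀ must span the same plane of matrices: they are the rank-1 matrices of the form x·S₀ + y·S₁.
det(x·S₀ + y·S₁) is −81·x² + 135·xy − 54·y² = (-27)·(3·x − 2·y)(x − y), vanishing at (x:y) = (2:3) and (1:1).
M₁ = 2·S₀ + 3·S₁ = [[6, -4], [3, -2]] = [2, 1][3, -2]ᵀ and M₂ = S₀ + S₁ = [[0, 3], [0, 6]] = 3·[1, 2][0, 1]ᵀ, so take a₁ = [2, 1], b₁ = [3, -2], a₂ = [1, 2], b₂ = [0, 1].
Each slice is an integer combination of E₁ = a₁b₁ᵀ and E₂ = a₂b₂ᵀ: S₀ = −E₁ + 9·E₂, S₁ = E₁ − 6·E₂, S₂ = −2·E₁ + 6·E₂; reading off coefficients, c₁ = [-1, 1, -2] and c₂ = [9, -6, 6].
Hence T = [2, 1] (x) [3, -2] (x) [-1, 1, -2] + [1, 2] (x) [0, 1] (x) [9, -6, 6], so rank(T) ≤ 2.
These bounds meet, so rank(T) = 2.

rank(T) = 2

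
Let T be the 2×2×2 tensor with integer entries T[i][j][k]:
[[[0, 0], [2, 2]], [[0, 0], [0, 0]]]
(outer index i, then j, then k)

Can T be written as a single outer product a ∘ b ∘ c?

Yes

If T = a ∘ b ∘ c then every fibre of T is a multiple of the corresponding factor, so read the factors off the fibres through the nonzero entry T[0,1,0] = 2.
The mode-1 fibre T[:,1,0] = [2, 0] gives a = (1, 0) (primitive direction); the mode-2 fibre T[0,:,0] = [0, 2] gives b = (0, 1); then c[k] = T[0,1,k] / (a[0]·b[1]) = [2, 2] / 1 = (2, 2).
Expanding (1, 0) ∘ (0, 1) ∘ (2, 2) reproduces all 8 entries of T, so T = (1, 0) ∘ (0, 1) ∘ (2, 2) and rank(T) ≤ 1.
Equivalently every frontal slice T[:,:,k] is c[k] times the rank-1 matrix (1, 0) ∘ (0, 1). So T has rank 1 (it is nonzero).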